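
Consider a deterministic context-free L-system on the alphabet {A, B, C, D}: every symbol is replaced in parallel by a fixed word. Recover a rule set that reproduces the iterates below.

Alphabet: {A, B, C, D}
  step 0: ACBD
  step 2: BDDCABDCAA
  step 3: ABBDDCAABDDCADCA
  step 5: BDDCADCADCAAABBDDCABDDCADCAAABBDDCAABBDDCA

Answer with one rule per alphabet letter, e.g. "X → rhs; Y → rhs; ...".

  step 2 ⇒ step 3: BDDCABDCAA ⇒ A·B·B·D·DCA·A·B·D·DCA·DCA
    A ↦ DCA
    B ↦ A
    C ↦ D
    D ↦ B

A->DCA, B->A, C->D, D->B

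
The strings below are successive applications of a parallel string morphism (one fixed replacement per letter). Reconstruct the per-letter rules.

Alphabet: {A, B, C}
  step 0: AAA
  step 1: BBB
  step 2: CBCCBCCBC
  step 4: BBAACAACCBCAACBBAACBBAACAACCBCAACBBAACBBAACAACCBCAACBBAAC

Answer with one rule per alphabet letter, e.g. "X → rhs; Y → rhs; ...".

  step 1 ⇒ step 2: BBB ⇒ CBC·CBC·CBC
    B ↦ CBC
  step 0 ⇒ step 1: AAA ⇒ B·B·B
    A ↦ B
    C ↦ AAC  (constrained at step 2)

A->B, B->CBC, C->AAC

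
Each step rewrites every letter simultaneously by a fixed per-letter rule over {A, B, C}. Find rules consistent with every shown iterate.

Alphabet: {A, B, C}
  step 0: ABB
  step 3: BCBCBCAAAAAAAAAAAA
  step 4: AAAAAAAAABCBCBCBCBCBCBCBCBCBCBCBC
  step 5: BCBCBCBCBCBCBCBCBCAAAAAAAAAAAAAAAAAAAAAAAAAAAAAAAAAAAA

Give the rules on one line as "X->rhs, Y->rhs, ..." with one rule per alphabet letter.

A->BC, B->AA, C->A

  step 4 ⇒ step 5: AAAAAAAAABCBCBCBCBCBCBCBCBCBCBCBC ⇒ BC·BC·BC·BC·BC·BC·BC·BC·BC·AA·A·AA·A·AA·A·AA·A·AA·A·AA·A·AA·A·AA·A·AA·A·AA·A·AA·A·AA·A
    A ↦ BC
    B ↦ AA
    C ↦ A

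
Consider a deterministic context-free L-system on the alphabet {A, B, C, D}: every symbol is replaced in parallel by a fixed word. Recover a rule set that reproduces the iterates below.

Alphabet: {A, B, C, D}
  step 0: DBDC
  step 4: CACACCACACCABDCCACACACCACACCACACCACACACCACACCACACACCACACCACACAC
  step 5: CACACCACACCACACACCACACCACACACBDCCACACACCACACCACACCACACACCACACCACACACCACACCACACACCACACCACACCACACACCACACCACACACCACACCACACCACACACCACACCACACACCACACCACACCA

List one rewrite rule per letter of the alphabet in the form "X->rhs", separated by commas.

  step 4 ⇒ step 5: CACACCACACCABDCCACACACCACACCACACCACACACCACACCACACACCACACCACACAC ⇒ CA·CAC·CA·CAC·CA·CA·CAC·CA·CAC·CA·CA·CAC·BD·C·CA·CA·CAC·CA·CAC·CA·CAC·CA·CA·CAC·CA·CAC·CA·CA·CAC·CA·CAC·CA·CA·CAC·CA·CAC·CA·CAC·CA·CA·CAC·CA·CAC·CA·CA·CAC·CA·CAC·CA·CAC·CA·CA·CAC·CA·CAC·CA·CA·CAC·CA·CAC·CA·CAC·CA
    A ↦ CAC
    B ↦ BD
    C ↦ CA
    D ↦ C

A->CAC, B->BD, C->CA, D->C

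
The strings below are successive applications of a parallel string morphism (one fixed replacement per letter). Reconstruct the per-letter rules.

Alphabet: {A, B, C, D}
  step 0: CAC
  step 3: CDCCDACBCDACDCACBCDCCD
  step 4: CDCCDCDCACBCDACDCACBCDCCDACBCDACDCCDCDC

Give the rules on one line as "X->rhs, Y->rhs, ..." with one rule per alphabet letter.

  step 3 ⇒ step 4: CDCCDACBCDACDCACBCDCCD ⇒ CD·C·CD·CD·C·ACB·CD·A·CD·C·ACB·CD·C·CD·ACB·CD·A·CD·C·CD·CD·C
    A ↦ ACB
    B ↦ A
    C ↦ CD
    D ↦ C

A->ACB, B->A, C->CD, D->C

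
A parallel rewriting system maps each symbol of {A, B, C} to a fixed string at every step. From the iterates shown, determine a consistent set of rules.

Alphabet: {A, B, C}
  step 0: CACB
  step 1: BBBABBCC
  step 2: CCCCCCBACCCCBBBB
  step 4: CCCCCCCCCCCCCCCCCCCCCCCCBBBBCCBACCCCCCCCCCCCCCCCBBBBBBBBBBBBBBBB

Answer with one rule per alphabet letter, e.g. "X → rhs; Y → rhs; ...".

A->BA, B->CC, C->BB

  step 1 ⇒ step 2: BBBABBCC ⇒ CC·CC·CC·BA·CC·CC·BB·BB
    A ↦ BA
    B ↦ CC
    C ↦ BB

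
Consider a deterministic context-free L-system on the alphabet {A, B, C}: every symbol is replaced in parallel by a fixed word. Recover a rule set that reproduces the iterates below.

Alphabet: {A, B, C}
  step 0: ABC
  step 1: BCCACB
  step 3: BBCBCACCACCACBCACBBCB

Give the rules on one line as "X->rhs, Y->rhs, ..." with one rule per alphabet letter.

  step 0 ⇒ step 1: ABC ⇒ BC·CAC·B
    A ↦ BC
    B ↦ CAC
    C ↦ B

A->BC, B->CAC, C->B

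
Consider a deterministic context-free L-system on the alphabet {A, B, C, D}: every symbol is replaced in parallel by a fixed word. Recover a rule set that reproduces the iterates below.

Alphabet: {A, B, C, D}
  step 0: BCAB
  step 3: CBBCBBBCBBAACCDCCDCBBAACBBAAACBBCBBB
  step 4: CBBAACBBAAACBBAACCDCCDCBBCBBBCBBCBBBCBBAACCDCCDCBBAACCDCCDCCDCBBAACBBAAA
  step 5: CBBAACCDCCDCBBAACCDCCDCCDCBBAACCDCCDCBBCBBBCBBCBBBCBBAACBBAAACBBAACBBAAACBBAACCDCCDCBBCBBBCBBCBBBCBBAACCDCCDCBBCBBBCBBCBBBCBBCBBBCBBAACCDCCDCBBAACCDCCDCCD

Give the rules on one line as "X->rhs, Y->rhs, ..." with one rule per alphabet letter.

  step 4 ⇒ step 5: CBBAACBBAAACBBAACCDCCDCBBCBBBCBBCBBBCBBAACCDCCDCBBAACCDCCDCCDCBBAACBBAAA ⇒ CBB·A·A·CCD·CCD·CBB·A·A·CCD·CCD·CCD·CBB·A·A·CCD·CCD·CBB·CBB·B·CBB·CBB·B·CBB·A·A·CBB·A·A·A·CBB·A·A·CBB·A·A·A·CBB·A·A·CCD·CCD·CBB·CBB·B·CBB·CBB·B·CBB·A·A·CCD·CCD·CBB·CBB·B·CBB·CBB·B·CBB·CBB·B·CBB·A·A·CCD·CCD·CBB·A·A·CCD·CCD·CCD
    A ↦ CCD
    B ↦ A
    C ↦ CBB
    D ↦ B

A->CCD, B->A, C->CBB, D->B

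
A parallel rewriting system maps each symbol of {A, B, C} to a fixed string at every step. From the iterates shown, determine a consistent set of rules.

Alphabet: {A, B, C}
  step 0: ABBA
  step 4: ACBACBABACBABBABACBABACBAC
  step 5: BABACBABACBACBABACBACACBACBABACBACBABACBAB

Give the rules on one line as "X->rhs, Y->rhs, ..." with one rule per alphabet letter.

A->B, B->AC, C->AB

  step 4 ⇒ step 5: ACBACBABACBABBABACBABACBAC ⇒ B·AB·AC·B·AB·AC·B·AC·B·AB·AC·B·AC·AC·B·AC·B·AB·AC·B·AC·B·AB·AC·B·AB
    A ↦ B
    B ↦ AC
    C ↦ AB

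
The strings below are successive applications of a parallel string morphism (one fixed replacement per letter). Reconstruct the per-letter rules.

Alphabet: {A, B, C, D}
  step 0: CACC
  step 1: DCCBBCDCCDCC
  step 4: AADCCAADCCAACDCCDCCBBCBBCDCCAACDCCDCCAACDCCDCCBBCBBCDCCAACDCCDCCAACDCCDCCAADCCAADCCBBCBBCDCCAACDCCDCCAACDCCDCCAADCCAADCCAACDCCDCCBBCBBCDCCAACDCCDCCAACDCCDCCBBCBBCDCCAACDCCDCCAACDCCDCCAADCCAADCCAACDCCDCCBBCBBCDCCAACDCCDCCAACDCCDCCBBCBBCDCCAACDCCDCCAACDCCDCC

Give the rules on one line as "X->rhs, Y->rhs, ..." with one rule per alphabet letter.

  step 0 ⇒ step 1: CACC ⇒ DCC·BBC·DCC·DCC
    A ↦ BBC
    C ↦ DCC
    B ↦ A  (constrained at step 1)
    D ↦ AAC  (constrained at step 1)

A->BBC, B->A, C->DCC, D->AAC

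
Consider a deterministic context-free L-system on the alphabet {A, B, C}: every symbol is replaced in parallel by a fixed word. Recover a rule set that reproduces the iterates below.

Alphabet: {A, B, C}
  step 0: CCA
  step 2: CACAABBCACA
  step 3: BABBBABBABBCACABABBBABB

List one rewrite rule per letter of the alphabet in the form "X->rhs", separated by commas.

  step 2 ⇒ step 3: CACAABBCACA ⇒ B·ABB·B·ABB·ABB·CA·CA·B·ABB·B·ABB
    A ↦ ABB
    B ↦ CA
    C ↦ B

A->ABB, B->CA, C->B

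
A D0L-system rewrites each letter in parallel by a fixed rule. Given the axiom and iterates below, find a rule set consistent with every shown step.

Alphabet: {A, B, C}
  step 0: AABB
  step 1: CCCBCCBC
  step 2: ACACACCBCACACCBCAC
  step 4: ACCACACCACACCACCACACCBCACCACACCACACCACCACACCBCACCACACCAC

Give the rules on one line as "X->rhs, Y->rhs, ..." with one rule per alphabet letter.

  step 1 ⇒ step 2: CCCBCCBC ⇒ AC·AC·AC·CBC·AC·AC·CBC·AC
    B ↦ CBC
    C ↦ AC
  step 0 ⇒ step 1: AABB ⇒ C·C·CBC·CBC
    A ↦ C

A->C, B->CBC, C->AC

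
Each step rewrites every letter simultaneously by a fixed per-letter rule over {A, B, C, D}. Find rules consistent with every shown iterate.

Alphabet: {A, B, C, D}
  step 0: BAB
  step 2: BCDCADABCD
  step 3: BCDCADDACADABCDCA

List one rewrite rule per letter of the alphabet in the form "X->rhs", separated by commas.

A->DA, B->BC, C->D, D->CA

  step 2 ⇒ step 3: BCDCADABCD ⇒ BC·D·CA·D·DA·CA·DA·BC·D·CA
    A ↦ DA
    B ↦ BC
    C ↦ D
    D ↦ CA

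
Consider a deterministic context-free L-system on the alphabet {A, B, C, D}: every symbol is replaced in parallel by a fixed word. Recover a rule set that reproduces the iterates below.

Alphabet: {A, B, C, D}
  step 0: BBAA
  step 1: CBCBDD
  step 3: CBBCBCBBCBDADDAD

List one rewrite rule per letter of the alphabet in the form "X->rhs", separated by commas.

A->D, B->CB, C->B, D->AD

  step 0 ⇒ step 1: BBAA ⇒ CB·CB·D·D
    A ↦ D
    B ↦ CB
    C ↦ B  (constrained at step 1)
    D ↦ AD  (constrained at step 1)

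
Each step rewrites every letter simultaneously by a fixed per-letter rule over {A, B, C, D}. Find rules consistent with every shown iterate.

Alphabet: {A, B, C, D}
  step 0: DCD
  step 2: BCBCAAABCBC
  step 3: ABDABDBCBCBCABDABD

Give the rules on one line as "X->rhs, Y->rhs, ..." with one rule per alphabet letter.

A->BC, B->A, C->BD, D->AA

  step 2 ⇒ step 3: BCBCAAABCBC ⇒ A·BD·A·BD·BC·BC·BC·A·BD·A·BD
    A ↦ BC
    B ↦ A
    C ↦ BD
    D ↦ AA  (constrained at step 0)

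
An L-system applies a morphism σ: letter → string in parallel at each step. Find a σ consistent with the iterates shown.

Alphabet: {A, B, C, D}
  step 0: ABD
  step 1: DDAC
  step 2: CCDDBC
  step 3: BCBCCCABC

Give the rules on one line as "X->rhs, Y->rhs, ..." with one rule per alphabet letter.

  step 2 ⇒ step 3: CCDDBC ⇒ BC·BC·C·C·A·BC
    B ↦ A
    C ↦ BC
    D ↦ C
  step 0 ⇒ step 1: ABD ⇒ DD·A·C
    A ↦ DD

A->DD, B->A, C->BC, D->C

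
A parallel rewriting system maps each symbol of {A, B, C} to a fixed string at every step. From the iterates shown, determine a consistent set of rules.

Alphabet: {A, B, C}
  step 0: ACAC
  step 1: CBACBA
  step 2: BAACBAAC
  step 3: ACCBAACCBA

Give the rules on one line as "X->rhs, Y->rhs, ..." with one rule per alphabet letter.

A->C, B->A, C->BA

  step 2 ⇒ step 3: BAACBAAC ⇒ A·C·C·BA·A·C·C·BA
    A ↦ C
    B ↦ A
    C ↦ BA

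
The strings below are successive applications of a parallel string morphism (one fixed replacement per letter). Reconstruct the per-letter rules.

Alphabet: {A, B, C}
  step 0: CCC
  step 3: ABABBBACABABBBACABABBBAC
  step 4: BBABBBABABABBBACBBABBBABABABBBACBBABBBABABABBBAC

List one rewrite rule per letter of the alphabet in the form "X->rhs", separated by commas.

  step 3 ⇒ step 4: ABABBBACABABBBACABABBBAC ⇒ BB·AB·BB·AB·AB·AB·BB·AC·BB·AB·BB·AB·AB·AB·BB·AC·BB·AB·BB·AB·AB·AB·BB·AC
    A ↦ BB
    B ↦ AB
    C ↦ AC

A->BB, B->AB, C->AC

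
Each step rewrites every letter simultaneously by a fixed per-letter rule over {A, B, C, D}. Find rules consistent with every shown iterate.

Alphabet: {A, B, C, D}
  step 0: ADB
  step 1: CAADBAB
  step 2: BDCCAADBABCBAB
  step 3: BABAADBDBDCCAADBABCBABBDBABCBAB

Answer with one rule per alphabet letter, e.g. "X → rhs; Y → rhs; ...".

A->C, B->BAB, C->BD, D->AAD

  step 2 ⇒ step 3: BDCCAADBABCBAB ⇒ BAB·AAD·BD·BD·C·C·AAD·BAB·C·BAB·BD·BAB·C·BAB
    A ↦ C
    B ↦ BAB
    C ↦ BD
    D ↦ AAD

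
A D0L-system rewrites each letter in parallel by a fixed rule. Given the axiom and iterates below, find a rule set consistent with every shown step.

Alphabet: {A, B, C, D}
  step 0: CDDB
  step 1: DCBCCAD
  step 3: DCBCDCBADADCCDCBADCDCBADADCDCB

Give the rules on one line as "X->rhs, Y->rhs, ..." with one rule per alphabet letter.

A->AD, B->AD, C->DCB, D->C

  step 0 ⇒ step 1: CDDB ⇒ DCB·C·C·AD
    B ↦ AD
    C ↦ DCB
    D ↦ C
    A ↦ AD  (constrained at step 1)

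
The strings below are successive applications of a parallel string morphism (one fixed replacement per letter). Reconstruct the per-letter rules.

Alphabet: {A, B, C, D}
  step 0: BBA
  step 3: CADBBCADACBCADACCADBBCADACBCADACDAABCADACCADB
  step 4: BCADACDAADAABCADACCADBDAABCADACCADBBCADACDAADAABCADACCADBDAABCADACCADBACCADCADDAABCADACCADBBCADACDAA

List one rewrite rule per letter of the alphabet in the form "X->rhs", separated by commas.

  step 3 ⇒ step 4: CADBBCADACBCADACCADBBCADACBCADACDAABCADACCADB ⇒ B·CAD·AC·DAA·DAA·B·CAD·AC·CAD·B·DAA·B·CAD·AC·CAD·B·B·CAD·AC·DAA·DAA·B·CAD·AC·CAD·B·DAA·B·CAD·AC·CAD·B·AC·CAD·CAD·DAA·B·CAD·AC·CAD·B·B·CAD·AC·DAA
    A ↦ CAD
    B ↦ DAA
    C ↦ B
    D ↦ AC

A->CAD, B->DAA, C->B, D->AC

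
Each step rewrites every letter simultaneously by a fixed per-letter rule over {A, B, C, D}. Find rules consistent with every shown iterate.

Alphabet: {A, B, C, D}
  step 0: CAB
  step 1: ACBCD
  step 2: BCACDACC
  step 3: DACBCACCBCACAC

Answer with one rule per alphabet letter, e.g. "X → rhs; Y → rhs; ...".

A->BC, B->D, C->AC, D->C

  step 2 ⇒ step 3: BCACDACC ⇒ D·AC·BC·AC·C·BC·AC·AC
    A ↦ BC
    B ↦ D
    C ↦ AC
    D ↦ C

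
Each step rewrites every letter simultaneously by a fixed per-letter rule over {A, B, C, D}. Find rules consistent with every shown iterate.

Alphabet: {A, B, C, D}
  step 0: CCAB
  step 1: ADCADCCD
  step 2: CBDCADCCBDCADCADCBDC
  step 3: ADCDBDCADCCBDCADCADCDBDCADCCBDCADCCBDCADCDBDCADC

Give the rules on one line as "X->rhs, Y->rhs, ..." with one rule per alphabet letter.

A->C, B->D, C->ADC, D->BDC

  step 2 ⇒ step 3: CBDCADCCBDCADCADCBDC ⇒ ADC·D·BDC·ADC·C·BDC·ADC·ADC·D·BDC·ADC·C·BDC·ADC·C·BDC·ADC·D·BDC·ADC
    A ↦ C
    B ↦ D
    C ↦ ADC
    D ↦ BDC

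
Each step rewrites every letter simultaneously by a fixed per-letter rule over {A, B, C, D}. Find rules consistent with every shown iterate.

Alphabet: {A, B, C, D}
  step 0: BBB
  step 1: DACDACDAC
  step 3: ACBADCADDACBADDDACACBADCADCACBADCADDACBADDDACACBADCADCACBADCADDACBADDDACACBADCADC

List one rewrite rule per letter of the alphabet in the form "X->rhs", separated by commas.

  step 0 ⇒ step 1: BBB ⇒ DAC·DAC·DAC
    B ↦ DAC
    A ↦ ACB  (constrained at step 1)
    C ↦ ADD  (constrained at step 1)
    D ↦ ADC  (constrained at step 1)

A->ACB, B->DAC, C->ADD, D->ADC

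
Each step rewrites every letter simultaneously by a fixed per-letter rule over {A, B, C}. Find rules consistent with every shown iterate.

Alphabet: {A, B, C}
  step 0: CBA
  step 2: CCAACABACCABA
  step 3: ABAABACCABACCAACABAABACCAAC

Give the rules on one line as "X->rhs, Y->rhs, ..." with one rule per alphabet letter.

A->C, B->CAA, C->ABA

  step 2 ⇒ step 3: CCAACABACCABA ⇒ ABA·ABA·C·C·ABA·C·CAA·C·ABA·ABA·C·CAA·C
    A ↦ C
    B ↦ CAA
    C ↦ ABA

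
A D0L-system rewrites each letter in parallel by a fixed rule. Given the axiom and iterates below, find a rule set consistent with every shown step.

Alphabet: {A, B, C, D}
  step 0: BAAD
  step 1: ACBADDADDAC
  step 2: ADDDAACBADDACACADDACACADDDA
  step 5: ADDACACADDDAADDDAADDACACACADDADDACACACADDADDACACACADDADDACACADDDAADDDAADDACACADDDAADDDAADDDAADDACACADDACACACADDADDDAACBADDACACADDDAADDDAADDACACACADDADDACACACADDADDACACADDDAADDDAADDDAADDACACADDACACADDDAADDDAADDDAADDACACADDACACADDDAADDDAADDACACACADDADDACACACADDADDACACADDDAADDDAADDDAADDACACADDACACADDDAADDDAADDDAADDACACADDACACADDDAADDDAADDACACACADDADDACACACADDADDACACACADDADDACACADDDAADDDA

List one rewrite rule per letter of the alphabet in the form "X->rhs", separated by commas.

  step 1 ⇒ step 2: ACBADDADDAC ⇒ ADD·DA·ACB·ADD·AC·AC·ADD·AC·AC·ADD·DA
    A ↦ ADD
    B ↦ ACB
    C ↦ DA
    D ↦ AC

A->ADD, B->ACB, C->DA, D->AC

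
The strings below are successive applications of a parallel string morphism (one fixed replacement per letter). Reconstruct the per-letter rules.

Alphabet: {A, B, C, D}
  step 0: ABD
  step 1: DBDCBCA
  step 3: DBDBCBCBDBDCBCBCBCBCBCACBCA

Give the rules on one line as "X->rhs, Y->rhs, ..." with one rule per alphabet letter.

  step 0 ⇒ step 1: ABD ⇒ DBD·CBC·A
    A ↦ DBD
    B ↦ CBC
    D ↦ A
    C ↦ B  (constrained at step 1)

A->DBD, B->CBC, C->B, D->A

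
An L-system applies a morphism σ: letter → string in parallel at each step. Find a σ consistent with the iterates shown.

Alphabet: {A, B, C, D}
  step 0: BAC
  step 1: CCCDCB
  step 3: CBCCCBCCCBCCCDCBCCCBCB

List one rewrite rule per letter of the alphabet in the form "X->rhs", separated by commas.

  step 0 ⇒ step 1: BAC ⇒ CC·CD·CB
    A ↦ CD
    B ↦ CC
    C ↦ CB
    D ↦ A  (constrained at step 1)

A->CD, B->CC, C->CB, D->A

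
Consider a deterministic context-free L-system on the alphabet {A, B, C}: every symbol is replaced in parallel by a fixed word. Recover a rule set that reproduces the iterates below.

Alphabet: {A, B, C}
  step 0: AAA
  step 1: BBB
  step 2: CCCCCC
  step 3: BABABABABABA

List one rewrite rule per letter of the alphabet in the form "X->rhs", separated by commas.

  step 2 ⇒ step 3: CCCCCC ⇒ BA·BA·BA·BA·BA·BA
    C ↦ BA
  step 0 ⇒ step 1: AAA ⇒ B·B·B
    A ↦ B
  step 1 ⇒ step 2: BBB ⇒ CC·CC·CC
    B ↦ CC

A->B, B->CC, C->BA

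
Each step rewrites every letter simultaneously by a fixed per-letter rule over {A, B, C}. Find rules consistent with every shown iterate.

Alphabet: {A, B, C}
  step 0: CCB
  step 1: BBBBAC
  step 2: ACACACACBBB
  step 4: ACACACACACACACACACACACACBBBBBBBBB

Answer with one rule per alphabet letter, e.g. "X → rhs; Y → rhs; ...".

  step 1 ⇒ step 2: BBBBAC ⇒ AC·AC·AC·AC·B·BB
    A ↦ B
    B ↦ AC
    C ↦ BB

A->B, B->AC, C->BB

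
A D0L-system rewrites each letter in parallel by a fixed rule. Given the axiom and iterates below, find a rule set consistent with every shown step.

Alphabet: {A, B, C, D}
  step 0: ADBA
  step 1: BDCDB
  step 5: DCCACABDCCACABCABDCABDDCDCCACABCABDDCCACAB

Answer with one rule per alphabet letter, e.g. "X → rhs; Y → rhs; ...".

A->B, B->D, C->CA, D->DC

  step 0 ⇒ step 1: ADBA ⇒ B·DC·D·B
    A ↦ B
    B ↦ D
    D ↦ DC
    C ↦ CA  (constrained at step 1)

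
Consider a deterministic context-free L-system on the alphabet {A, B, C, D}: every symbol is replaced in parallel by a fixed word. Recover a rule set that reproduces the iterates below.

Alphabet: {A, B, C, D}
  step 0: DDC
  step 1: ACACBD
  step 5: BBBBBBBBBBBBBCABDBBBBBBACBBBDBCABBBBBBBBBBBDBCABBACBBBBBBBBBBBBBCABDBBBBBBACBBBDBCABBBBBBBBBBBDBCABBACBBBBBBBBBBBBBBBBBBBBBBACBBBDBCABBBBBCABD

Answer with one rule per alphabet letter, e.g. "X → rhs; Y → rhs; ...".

A->BCA, B->BB, C->BD, D->AC

  step 0 ⇒ step 1: DDC ⇒ AC·AC·BD
    C ↦ BD
    D ↦ AC
    A ↦ BCA  (constrained at step 1)
    B ↦ BB  (constrained at step 1)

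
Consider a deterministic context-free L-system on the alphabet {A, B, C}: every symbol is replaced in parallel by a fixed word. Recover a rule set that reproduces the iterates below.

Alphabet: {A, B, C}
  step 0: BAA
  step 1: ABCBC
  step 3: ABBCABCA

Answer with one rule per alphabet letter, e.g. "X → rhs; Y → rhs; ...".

A->BC, B->A, C->B

  step 0 ⇒ step 1: BAA ⇒ A·BC·BC
    A ↦ BC
    B ↦ A
    C ↦ B  (constrained at step 1)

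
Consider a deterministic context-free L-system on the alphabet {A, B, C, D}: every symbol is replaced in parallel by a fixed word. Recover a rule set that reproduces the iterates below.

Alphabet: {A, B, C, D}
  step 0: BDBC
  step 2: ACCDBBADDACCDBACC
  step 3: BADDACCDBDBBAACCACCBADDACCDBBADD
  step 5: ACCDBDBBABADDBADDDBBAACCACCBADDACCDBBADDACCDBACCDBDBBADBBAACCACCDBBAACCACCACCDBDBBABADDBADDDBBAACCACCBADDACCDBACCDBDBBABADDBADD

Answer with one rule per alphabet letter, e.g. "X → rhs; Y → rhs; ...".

  step 2 ⇒ step 3: ACCDBBADDACCDBACC ⇒ BA·D·D·ACC·DB·DB·BA·ACC·ACC·BA·D·D·ACC·DB·BA·D·D
    A ↦ BA
    B ↦ DB
    C ↦ D
    D ↦ ACC

A->BA, B->DB, C->D, D->ACC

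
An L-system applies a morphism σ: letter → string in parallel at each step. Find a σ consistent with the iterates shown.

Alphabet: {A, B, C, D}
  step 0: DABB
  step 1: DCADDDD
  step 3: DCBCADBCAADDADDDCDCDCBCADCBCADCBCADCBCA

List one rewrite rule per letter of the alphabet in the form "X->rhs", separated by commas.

A->ADD, B->D, C->BCA, D->DC

  step 0 ⇒ step 1: DABB ⇒ DC·ADD·D·D
    A ↦ ADD
    B ↦ D
    D ↦ DC
    C ↦ BCA  (constrained at step 1)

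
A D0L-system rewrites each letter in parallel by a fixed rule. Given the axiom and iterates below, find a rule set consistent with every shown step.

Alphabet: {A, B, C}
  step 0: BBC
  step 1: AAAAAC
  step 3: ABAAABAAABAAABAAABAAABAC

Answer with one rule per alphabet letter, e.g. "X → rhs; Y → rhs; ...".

A->AB, B->AA, C->AC

  step 0 ⇒ step 1: BBC ⇒ AA·AA·AC
    B ↦ AA
    C ↦ AC
    A ↦ AB  (constrained at step 1)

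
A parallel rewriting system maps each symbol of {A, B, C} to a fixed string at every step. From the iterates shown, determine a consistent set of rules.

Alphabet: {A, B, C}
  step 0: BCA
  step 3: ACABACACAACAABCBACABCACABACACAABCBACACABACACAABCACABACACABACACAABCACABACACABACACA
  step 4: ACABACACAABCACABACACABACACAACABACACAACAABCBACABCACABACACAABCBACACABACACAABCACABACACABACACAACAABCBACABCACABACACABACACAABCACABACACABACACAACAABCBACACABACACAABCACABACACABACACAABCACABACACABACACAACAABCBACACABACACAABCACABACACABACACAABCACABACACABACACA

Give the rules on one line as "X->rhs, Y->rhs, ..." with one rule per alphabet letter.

  step 3 ⇒ step 4: ACABACACAACAABCBACABCACABACACAABCBACACABACACAABCACABACACABACACAABCACABACACABACACA ⇒ ACA·BAC·ACA·ABC·ACA·BAC·ACA·BAC·ACA·ACA·BAC·ACA·ACA·ABC·BAC·ABC·ACA·BAC·ACA·ABC·BAC·ACA·BAC·ACA·ABC·ACA·BAC·ACA·BAC·ACA·ACA·ABC·BAC·ABC·ACA·BAC·ACA·BAC·ACA·ABC·ACA·BAC·ACA·BAC·ACA·ACA·ABC·BAC·ACA·BAC·ACA·ABC·ACA·BAC·ACA·BAC·ACA·ABC·ACA·BAC·ACA·BAC·ACA·ACA·ABC·BAC·ACA·BAC·ACA·ABC·ACA·BAC·ACA·BAC·ACA·ABC·ACA·BAC·ACA·BAC·ACA
    A ↦ ACA
    B ↦ ABC
    C ↦ BAC

A->ACA, B->ABC, C->BAC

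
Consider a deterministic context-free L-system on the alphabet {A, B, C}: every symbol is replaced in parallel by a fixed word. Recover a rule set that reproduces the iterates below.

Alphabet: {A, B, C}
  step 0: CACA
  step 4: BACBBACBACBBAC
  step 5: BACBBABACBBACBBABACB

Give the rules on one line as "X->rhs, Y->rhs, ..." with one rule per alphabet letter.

  step 4 ⇒ step 5: BACBBACBACBBAC ⇒ BA·C·B·BA·BA·C·B·BA·C·B·BA·BA·C·B
    A ↦ C
    B ↦ BA
    C ↦ B

A->C, B->BA, C->B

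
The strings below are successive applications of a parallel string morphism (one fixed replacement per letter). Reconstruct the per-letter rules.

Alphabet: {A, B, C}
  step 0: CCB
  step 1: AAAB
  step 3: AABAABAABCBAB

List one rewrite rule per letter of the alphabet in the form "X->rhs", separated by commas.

  step 0 ⇒ step 1: CCB ⇒ A·A·AB
    B ↦ AB
    C ↦ A
    A ↦ CB  (constrained at step 1)

A->CB, B->AB, C->A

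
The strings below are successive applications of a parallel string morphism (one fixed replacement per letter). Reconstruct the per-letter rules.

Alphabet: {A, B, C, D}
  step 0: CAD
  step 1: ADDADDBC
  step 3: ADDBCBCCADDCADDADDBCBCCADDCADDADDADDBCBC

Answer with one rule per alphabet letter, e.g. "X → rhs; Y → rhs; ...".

A->ADD, B->C, C->ADD, D->BC

  step 0 ⇒ step 1: CAD ⇒ ADD·ADD·BC
    A ↦ ADD
    C ↦ ADD
    D ↦ BC
    B ↦ C  (constrained at step 1)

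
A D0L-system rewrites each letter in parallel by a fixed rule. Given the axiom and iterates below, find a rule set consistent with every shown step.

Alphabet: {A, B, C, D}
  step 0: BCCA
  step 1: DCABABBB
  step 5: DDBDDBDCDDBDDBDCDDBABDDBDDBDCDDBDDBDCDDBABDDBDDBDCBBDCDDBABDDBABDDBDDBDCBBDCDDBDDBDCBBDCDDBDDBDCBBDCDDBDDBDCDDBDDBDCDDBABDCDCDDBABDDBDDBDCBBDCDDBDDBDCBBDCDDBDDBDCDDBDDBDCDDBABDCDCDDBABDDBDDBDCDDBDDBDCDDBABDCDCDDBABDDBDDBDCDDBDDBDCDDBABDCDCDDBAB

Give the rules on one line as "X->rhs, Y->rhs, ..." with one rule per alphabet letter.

A->BB, B->DC, C->AB, D->DDB

  step 0 ⇒ step 1: BCCA ⇒ DC·AB·AB·BB
    A ↦ BB
    B ↦ DC
    C ↦ AB
    D ↦ DDB  (constrained at step 1)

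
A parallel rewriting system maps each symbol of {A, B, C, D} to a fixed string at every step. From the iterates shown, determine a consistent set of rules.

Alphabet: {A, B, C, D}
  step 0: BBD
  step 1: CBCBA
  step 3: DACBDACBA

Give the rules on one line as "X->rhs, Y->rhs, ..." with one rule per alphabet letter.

A->D, B->CB, C->A, D->A

  step 0 ⇒ step 1: BBD ⇒ CB·CB·A
    B ↦ CB
    D ↦ A
    A ↦ D  (constrained at step 1)
    C ↦ A  (constrained at step 1)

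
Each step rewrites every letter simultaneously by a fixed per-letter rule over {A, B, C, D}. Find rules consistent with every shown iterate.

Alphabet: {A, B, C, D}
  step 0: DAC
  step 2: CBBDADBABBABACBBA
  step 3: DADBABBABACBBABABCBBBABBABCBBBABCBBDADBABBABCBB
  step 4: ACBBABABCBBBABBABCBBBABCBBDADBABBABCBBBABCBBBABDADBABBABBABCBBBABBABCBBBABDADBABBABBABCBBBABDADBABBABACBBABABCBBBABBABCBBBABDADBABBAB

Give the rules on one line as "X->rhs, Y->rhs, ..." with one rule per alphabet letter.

A->CBB, B->BAB, C->DAD, D->A

  step 3 ⇒ step 4: DADBABBABACBBABABCBBBABBABCBBBABCBBDADBABBABCBB ⇒ A·CBB·A·BAB·CBB·BAB·BAB·CBB·BAB·CBB·DAD·BAB·BAB·CBB·BAB·CBB·BAB·DAD·BAB·BAB·BAB·CBB·BAB·BAB·CBB·BAB·DAD·BAB·BAB·BAB·CBB·BAB·DAD·BAB·BAB·A·CBB·A·BAB·CBB·BAB·BAB·CBB·BAB·DAD·BAB·BAB
    A ↦ CBB
    B ↦ BAB
    C ↦ DAD
    D ↦ A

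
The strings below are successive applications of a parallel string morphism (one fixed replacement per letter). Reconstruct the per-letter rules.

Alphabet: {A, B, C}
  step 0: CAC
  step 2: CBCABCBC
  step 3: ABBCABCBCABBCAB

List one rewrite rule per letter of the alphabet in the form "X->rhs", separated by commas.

A->C, B->BC, C->AB

  step 2 ⇒ step 3: CBCABCBC ⇒ AB·BC·AB·C·BC·AB·BC·AB
    A ↦ C
    B ↦ BC
    C ↦ AB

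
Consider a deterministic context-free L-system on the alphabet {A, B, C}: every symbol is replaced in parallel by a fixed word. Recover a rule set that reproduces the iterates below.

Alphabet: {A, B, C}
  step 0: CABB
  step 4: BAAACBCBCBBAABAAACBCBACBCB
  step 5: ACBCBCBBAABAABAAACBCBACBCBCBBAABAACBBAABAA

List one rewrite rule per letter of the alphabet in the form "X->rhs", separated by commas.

  step 4 ⇒ step 5: BAAACBCBCBBAABAAACBCBACBCB ⇒ A·CB·CB·CB·BA·A·BA·A·BA·A·A·CB·CB·A·CB·CB·CB·BA·A·BA·A·CB·BA·A·BA·A
    A ↦ CB
    B ↦ A
    C ↦ BA

A->CB, B->A, C->BA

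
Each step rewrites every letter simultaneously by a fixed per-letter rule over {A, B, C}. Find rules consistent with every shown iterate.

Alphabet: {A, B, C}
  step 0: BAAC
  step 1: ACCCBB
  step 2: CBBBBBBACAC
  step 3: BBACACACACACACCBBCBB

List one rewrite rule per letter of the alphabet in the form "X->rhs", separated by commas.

A->C, B->AC, C->BB

  step 2 ⇒ step 3: CBBBBBBACAC ⇒ BB·AC·AC·AC·AC·AC·AC·C·BB·C·BB
    A ↦ C
    B ↦ AC
    C ↦ BB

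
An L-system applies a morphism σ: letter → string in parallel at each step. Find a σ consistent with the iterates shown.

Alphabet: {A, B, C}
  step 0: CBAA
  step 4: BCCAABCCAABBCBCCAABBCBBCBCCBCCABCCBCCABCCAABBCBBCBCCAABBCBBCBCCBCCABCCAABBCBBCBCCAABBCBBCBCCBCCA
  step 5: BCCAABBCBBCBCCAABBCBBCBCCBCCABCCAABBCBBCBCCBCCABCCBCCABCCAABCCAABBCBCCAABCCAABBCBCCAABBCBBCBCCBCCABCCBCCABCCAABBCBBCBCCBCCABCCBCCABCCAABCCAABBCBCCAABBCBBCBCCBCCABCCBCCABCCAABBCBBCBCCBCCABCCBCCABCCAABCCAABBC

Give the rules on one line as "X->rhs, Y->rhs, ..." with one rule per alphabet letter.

  step 4 ⇒ step 5: BCCAABCCAABBCBCCAABBCBBCBCCBCCABCCBCCABCCAABBCBBCBCCAABBCBBCBCCBCCABCCAABBCBBCBCCAABBCBBCBCCBCCA ⇒ BCC·A·A·BBC·BBC·BCC·A·A·BBC·BBC·BCC·BCC·A·BCC·A·A·BBC·BBC·BCC·BCC·A·BCC·BCC·A·BCC·A·A·BCC·A·A·BBC·BCC·A·A·BCC·A·A·BBC·BCC·A·A·BBC·BBC·BCC·BCC·A·BCC·BCC·A·BCC·A·A·BBC·BBC·BCC·BCC·A·BCC·BCC·A·BCC·A·A·BCC·A·A·BBC·BCC·A·A·BBC·BBC·BCC·BCC·A·BCC·BCC·A·BCC·A·A·BBC·BBC·BCC·BCC·A·BCC·BCC·A·BCC·A·A·BCC·A·A·BBC
    A ↦ BBC
    B ↦ BCC
    C ↦ A

A->BBC, B->BCC, C->A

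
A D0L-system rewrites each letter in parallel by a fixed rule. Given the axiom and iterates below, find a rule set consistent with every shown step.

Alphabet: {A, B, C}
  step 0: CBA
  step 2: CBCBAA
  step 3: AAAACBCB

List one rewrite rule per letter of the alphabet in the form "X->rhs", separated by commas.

  step 2 ⇒ step 3: CBCBAA ⇒ A·A·A·A·CB·CB
    A ↦ CB
    B ↦ A
    C ↦ A

A->CB, B->A, C->A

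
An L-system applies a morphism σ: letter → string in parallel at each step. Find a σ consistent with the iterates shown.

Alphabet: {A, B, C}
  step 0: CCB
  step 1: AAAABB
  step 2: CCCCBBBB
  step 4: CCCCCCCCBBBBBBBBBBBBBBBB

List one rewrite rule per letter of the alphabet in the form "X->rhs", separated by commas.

A->C, B->BB, C->AA

  step 1 ⇒ step 2: AAAABB ⇒ C·C·C·C·BB·BB
    A ↦ C
    B ↦ BB
  step 0 ⇒ step 1: CCB ⇒ AA·AA·BB
    C ↦ AA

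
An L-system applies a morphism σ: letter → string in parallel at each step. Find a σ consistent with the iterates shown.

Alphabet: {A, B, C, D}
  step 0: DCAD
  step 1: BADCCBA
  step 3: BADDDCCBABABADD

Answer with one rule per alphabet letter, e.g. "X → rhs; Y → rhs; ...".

  step 0 ⇒ step 1: DCAD ⇒ BA·D·CC·BA
    A ↦ CC
    C ↦ D
    D ↦ BA
    B ↦ D  (constrained at step 1)

A->CC, B->D, C->D, D->BA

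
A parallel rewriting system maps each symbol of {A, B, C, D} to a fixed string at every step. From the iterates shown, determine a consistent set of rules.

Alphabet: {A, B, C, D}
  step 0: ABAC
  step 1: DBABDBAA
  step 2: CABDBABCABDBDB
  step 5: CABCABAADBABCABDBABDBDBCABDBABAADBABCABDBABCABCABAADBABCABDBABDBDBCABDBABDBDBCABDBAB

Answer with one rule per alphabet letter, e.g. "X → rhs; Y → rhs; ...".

A->DB, B->AB, C->AA, D->C

  step 1 ⇒ step 2: DBABDBAA ⇒ C·AB·DB·AB·C·AB·DB·DB
    A ↦ DB
    B ↦ AB
    D ↦ C
  step 0 ⇒ step 1: ABAC ⇒ DB·AB·DB·AA
    C ↦ AA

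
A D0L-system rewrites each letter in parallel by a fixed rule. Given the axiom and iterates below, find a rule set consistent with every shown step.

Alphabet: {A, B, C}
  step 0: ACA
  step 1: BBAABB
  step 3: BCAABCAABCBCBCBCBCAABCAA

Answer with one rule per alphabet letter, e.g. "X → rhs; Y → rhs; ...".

A->BB, B->BC, C->AA

  step 0 ⇒ step 1: ACA ⇒ BB·AA·BB
    A ↦ BB
    C ↦ AA
    B ↦ BC  (constrained at step 1)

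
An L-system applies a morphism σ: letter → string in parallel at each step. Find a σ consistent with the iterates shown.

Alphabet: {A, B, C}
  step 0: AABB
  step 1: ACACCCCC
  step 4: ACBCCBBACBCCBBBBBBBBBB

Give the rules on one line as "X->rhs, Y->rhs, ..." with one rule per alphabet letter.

A->AC, B->CC, C->B

  step 0 ⇒ step 1: AABB ⇒ AC·AC·CC·CC
    A ↦ AC
    B ↦ CC
    C ↦ B  (constrained at step 1)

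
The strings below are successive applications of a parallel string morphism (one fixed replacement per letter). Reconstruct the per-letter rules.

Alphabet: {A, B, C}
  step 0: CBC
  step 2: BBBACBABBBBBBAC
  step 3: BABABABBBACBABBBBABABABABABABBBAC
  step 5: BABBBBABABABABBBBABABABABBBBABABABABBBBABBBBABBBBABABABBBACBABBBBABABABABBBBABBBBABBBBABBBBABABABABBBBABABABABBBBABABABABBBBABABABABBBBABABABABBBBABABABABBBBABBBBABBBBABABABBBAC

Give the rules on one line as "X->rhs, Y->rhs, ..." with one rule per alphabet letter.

  step 2 ⇒ step 3: BBBACBABBBBBBAC ⇒ BA·BA·BA·BBB·AC·BA·BBB·BA·BA·BA·BA·BA·BA·BBB·AC
    A ↦ BBB
    B ↦ BA
    C ↦ AC

A->BBB, B->BA, C->AC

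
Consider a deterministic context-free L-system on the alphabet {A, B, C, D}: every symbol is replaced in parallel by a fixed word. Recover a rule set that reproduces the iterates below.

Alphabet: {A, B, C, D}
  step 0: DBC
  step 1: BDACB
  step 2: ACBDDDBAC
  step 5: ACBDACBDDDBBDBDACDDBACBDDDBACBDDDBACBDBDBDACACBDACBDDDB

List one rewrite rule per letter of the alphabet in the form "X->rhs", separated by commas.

  step 1 ⇒ step 2: BDACB ⇒ AC·BD·DD·B·AC
    A ↦ DD
    B ↦ AC
    C ↦ B
    D ↦ BD

A->DD, B->AC, C->B, D->BD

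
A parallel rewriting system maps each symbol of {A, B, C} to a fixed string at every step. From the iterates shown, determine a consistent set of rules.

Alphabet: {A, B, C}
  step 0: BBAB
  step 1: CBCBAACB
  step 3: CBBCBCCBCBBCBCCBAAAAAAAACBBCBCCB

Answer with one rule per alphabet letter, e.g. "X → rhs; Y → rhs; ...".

  step 0 ⇒ step 1: BBAB ⇒ CB·CB·AA·CB
    A ↦ AA
    B ↦ CB
    C ↦ BC  (constrained at step 1)

A->AA, B->CB, C->BC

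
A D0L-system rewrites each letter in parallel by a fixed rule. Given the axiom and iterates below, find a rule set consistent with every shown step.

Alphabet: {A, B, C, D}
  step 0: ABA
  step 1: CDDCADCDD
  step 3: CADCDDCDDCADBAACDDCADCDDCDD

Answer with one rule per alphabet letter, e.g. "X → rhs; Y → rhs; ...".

  step 0 ⇒ step 1: ABA ⇒ CDD·CAD·CDD
    A ↦ CDD
    B ↦ CAD
    C ↦ B  (constrained at step 1)
    D ↦ A  (constrained at step 1)

A->CDD, B->CAD, C->B, D->A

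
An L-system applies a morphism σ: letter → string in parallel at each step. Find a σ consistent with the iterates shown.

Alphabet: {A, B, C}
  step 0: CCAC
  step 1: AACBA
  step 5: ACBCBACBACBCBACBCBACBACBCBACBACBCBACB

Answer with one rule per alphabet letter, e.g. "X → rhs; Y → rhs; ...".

A->CB, B->CB, C->A

  step 0 ⇒ step 1: CCAC ⇒ A·A·CB·A
    A ↦ CB
    C ↦ A
    B ↦ CB  (constrained at step 1)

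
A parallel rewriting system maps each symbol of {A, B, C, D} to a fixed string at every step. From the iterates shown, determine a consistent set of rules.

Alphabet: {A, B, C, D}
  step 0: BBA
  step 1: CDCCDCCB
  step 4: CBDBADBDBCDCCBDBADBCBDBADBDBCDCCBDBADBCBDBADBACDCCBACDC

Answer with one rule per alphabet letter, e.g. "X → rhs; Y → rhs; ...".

A->CB, B->CDC, C->DB, D->A

  step 0 ⇒ step 1: BBA ⇒ CDC·CDC·CB
    A ↦ CB
    B ↦ CDC
    C ↦ DB  (constrained at step 1)
    D ↦ A  (constrained at step 1)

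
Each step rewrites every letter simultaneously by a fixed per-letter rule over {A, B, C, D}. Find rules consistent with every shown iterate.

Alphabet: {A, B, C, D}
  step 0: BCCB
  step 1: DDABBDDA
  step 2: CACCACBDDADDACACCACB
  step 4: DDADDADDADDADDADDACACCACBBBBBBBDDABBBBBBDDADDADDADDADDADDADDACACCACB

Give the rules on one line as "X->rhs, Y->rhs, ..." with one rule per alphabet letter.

  step 1 ⇒ step 2: DDABBDDA ⇒ CAC·CAC·B·DDA·DDA·CAC·CAC·B
    A ↦ B
    B ↦ DDA
    D ↦ CAC
  step 0 ⇒ step 1: BCCB ⇒ DDA·B·B·DDA
    C ↦ B

A->B, B->DDA, C->B, D->CAC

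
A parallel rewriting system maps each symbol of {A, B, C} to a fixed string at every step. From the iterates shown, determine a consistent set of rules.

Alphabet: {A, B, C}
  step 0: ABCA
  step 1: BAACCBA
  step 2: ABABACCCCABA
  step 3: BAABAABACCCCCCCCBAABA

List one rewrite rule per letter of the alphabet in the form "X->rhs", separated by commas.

A->BA, B->A, C->CC

  step 2 ⇒ step 3: ABABACCCCABA ⇒ BA·A·BA·A·BA·CC·CC·CC·CC·BA·A·BA
    A ↦ BA
    B ↦ A
    C ↦ CC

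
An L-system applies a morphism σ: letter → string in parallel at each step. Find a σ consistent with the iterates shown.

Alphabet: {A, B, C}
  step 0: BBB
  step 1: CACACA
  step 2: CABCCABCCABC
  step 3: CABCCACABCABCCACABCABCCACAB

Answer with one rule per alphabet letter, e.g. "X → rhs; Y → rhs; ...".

  step 2 ⇒ step 3: CABCCABCCABC ⇒ CAB·C·CA·CAB·CAB·C·CA·CAB·CAB·C·CA·CAB
    A ↦ C
    B ↦ CA
    C ↦ CAB

A->C, B->CA, C->CAB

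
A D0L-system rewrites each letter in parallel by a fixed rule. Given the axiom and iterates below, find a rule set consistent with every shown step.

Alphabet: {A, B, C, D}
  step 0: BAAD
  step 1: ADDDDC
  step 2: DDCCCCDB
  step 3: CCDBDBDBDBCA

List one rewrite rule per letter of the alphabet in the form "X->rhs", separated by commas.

  step 2 ⇒ step 3: DDCCCCDB ⇒ C·C·DB·DB·DB·DB·C·A
    B ↦ A
    C ↦ DB
    D ↦ C
  step 0 ⇒ step 1: BAAD ⇒ A·DD·DD·C
    A ↦ DD

A->DD, B->A, C->DB, D->C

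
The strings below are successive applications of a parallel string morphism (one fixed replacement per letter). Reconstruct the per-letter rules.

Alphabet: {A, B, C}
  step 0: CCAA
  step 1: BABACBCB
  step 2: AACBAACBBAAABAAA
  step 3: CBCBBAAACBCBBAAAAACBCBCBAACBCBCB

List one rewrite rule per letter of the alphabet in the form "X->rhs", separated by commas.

A->CB, B->AA, C->BA

  step 2 ⇒ step 3: AACBAACBBAAABAAA ⇒ CB·CB·BA·AA·CB·CB·BA·AA·AA·CB·CB·CB·AA·CB·CB·CB
    A ↦ CB
    B ↦ AA
    C ↦ BA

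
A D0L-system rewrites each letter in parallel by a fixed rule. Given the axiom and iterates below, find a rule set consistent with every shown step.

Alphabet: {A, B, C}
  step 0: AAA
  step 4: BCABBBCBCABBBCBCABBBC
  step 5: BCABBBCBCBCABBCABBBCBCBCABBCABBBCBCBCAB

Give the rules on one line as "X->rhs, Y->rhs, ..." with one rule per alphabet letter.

  step 4 ⇒ step 5: BCABBBCBCABBBCBCABBBC ⇒ BC·AB·B·BC·BC·BC·AB·BC·AB·B·BC·BC·BC·AB·BC·AB·B·BC·BC·BC·AB
    A ↦ B
    B ↦ BC
    C ↦ AB

A->B, B->BC, C->AB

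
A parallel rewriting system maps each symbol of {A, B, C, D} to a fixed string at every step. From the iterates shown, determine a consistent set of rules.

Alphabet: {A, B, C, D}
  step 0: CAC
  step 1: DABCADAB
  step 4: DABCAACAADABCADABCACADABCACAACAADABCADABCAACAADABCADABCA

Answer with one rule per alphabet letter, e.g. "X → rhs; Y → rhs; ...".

  step 0 ⇒ step 1: CAC ⇒ DAB·CA·DAB
    A ↦ CA
    C ↦ DAB
    B ↦ A  (constrained at step 1)
    D ↦ A  (constrained at step 1)

A->CA, B->A, C->DAB, D->A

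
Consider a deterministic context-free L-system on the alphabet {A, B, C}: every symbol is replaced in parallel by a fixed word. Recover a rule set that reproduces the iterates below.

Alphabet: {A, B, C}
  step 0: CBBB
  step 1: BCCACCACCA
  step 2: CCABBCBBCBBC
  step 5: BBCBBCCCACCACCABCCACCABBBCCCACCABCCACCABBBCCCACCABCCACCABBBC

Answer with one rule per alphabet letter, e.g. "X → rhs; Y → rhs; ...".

A->C, B->CCA, C->B

  step 1 ⇒ step 2: BCCACCACCA ⇒ CCA·B·B·C·B·B·C·B·B·C
    A ↦ C
    B ↦ CCA
    C ↦ B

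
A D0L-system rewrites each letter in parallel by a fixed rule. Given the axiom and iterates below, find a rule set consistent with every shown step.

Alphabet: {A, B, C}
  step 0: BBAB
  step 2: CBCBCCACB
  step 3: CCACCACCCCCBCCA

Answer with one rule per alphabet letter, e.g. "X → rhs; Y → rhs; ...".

  step 2 ⇒ step 3: CBCBCCACB ⇒ CC·A·CC·A·CC·CC·CB·CC·A
    A ↦ CB
    B ↦ A
    C ↦ CC

A->CB, B->A, C->CC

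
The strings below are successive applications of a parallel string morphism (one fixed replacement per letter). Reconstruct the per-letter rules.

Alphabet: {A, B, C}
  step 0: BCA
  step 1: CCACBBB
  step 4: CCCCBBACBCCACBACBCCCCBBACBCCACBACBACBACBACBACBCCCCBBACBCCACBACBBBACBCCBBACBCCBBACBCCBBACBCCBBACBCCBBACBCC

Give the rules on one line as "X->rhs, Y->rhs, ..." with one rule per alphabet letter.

  step 0 ⇒ step 1: BCA ⇒ CC·ACB·BB
    A ↦ BB
    B ↦ CC
    C ↦ ACB

A->BB, B->CC, C->ACB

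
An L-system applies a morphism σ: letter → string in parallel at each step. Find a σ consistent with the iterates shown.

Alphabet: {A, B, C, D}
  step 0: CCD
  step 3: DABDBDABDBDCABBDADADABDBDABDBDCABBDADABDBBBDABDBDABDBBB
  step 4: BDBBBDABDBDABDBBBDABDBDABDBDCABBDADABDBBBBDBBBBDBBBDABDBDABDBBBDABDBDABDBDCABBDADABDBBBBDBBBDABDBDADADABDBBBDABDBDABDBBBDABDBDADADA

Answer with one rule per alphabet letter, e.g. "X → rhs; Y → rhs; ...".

  step 3 ⇒ step 4: DABDBDABDBDCABBDADADABDBDABDBDCABBDADABDBBBDABDBDABDBBB ⇒ BDB·BB·DA·BDB·DA·BDB·BB·DA·BDB·DA·BDB·DCA·BB·DA·DA·BDB·BB·BDB·BB·BDB·BB·DA·BDB·DA·BDB·BB·DA·BDB·DA·BDB·DCA·BB·DA·DA·BDB·BB·BDB·BB·DA·BDB·DA·DA·DA·BDB·BB·DA·BDB·DA·BDB·BB·DA·BDB·DA·DA·DA
    A ↦ BB
    B ↦ DA
    C ↦ DCA
    D ↦ BDB

A->BB, B->DA, C->DCA, D->BDB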